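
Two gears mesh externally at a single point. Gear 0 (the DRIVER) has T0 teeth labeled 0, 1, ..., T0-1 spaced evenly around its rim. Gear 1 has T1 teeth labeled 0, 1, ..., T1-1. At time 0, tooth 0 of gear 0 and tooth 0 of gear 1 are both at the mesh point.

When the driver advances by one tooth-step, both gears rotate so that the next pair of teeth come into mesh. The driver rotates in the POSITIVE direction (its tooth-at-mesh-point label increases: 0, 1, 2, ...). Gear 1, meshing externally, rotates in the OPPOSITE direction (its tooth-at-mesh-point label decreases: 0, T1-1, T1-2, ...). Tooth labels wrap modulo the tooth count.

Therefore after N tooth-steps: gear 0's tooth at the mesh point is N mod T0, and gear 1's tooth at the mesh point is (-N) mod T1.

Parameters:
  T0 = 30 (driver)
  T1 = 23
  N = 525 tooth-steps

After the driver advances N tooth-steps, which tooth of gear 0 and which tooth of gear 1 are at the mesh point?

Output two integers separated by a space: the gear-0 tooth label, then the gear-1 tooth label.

Answer: 15 4

Derivation:
Gear 0 (driver, T0=30): tooth at mesh = N mod T0
  525 = 17 * 30 + 15, so 525 mod 30 = 15
  gear 0 tooth = 15
Gear 1 (driven, T1=23): tooth at mesh = (-N) mod T1
  525 = 22 * 23 + 19, so 525 mod 23 = 19
  (-525) mod 23 = (-19) mod 23 = 23 - 19 = 4
Mesh after 525 steps: gear-0 tooth 15 meets gear-1 tooth 4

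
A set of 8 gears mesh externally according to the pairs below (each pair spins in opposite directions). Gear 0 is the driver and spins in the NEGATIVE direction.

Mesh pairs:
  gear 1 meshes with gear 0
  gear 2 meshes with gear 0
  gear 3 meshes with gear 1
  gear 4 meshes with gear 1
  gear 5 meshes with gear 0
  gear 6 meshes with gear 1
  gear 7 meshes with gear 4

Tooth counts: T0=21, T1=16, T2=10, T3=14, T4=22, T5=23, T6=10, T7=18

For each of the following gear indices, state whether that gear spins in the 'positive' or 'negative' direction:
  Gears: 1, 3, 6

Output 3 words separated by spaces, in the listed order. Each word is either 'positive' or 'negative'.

Gear 0 (driver): negative (depth 0)
  gear 1: meshes with gear 0 -> depth 1 -> positive (opposite of gear 0)
  gear 2: meshes with gear 0 -> depth 1 -> positive (opposite of gear 0)
  gear 3: meshes with gear 1 -> depth 2 -> negative (opposite of gear 1)
  gear 4: meshes with gear 1 -> depth 2 -> negative (opposite of gear 1)
  gear 5: meshes with gear 0 -> depth 1 -> positive (opposite of gear 0)
  gear 6: meshes with gear 1 -> depth 2 -> negative (opposite of gear 1)
  gear 7: meshes with gear 4 -> depth 3 -> positive (opposite of gear 4)
Queried indices 1, 3, 6 -> positive, negative, negative

Answer: positive negative negative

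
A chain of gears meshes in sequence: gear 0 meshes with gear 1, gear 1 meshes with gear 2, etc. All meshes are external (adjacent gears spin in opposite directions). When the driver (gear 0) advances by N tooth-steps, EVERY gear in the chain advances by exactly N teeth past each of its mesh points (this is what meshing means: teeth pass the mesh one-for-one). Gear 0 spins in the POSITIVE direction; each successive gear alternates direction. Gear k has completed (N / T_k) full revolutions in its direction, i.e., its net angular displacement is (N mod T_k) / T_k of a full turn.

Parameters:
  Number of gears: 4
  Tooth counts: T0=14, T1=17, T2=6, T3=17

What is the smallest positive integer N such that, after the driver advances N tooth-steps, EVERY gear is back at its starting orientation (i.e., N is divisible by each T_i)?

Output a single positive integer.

Answer: 714

Derivation:
Gear k returns to start when N is a multiple of T_k.
All gears at start simultaneously when N is a common multiple of [14, 17, 6, 17]; the smallest such N is lcm(14, 17, 6, 17).
Start: lcm = T0 = 14
Fold in T1=17: gcd(14, 17) = 1; lcm(14, 17) = 14 * 17 / 1 = 238 / 1 = 238
Fold in T2=6: gcd(238, 6) = 2; lcm(238, 6) = 238 * 6 / 2 = 1428 / 2 = 714
Fold in T3=17: gcd(714, 17) = 17; lcm(714, 17) = 714 * 17 / 17 = 12138 / 17 = 714
Full cycle length = 714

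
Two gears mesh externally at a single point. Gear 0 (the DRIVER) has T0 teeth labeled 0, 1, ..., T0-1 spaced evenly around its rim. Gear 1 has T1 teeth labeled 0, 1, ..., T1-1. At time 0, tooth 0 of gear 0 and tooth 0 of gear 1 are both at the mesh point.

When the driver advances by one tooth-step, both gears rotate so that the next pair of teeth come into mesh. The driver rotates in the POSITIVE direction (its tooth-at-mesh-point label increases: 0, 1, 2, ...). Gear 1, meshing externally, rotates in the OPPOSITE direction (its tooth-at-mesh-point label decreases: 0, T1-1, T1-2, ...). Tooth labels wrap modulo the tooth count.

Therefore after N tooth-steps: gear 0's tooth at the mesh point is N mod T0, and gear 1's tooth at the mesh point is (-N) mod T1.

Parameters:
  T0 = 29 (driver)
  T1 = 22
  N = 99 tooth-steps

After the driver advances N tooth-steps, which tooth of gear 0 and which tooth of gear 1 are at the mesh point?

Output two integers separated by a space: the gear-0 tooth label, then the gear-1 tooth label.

Gear 0 (driver, T0=29): tooth at mesh = N mod T0
  99 = 3 * 29 + 12, so 99 mod 29 = 12
  gear 0 tooth = 12
Gear 1 (driven, T1=22): tooth at mesh = (-N) mod T1
  99 = 4 * 22 + 11, so 99 mod 22 = 11
  (-99) mod 22 = (-11) mod 22 = 22 - 11 = 11
Mesh after 99 steps: gear-0 tooth 12 meets gear-1 tooth 11

Answer: 12 11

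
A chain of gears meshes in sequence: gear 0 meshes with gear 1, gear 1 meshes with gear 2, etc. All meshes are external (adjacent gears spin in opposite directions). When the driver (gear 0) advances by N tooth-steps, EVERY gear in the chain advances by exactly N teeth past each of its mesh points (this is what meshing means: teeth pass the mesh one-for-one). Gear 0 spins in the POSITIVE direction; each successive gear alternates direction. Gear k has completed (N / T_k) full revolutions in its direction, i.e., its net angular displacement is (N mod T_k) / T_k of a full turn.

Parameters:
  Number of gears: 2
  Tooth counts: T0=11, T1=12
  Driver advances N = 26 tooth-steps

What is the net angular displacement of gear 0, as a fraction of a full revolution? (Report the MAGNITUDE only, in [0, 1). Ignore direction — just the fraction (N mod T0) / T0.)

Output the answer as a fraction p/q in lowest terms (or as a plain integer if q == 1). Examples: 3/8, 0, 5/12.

Chain of 2 gears, tooth counts: [11, 12]
  gear 0: T0=11, direction=positive, advance = 26 mod 11 = 4 teeth = 4/11 turn
  gear 1: T1=12, direction=negative, advance = 26 mod 12 = 2 teeth = 2/12 turn
Gear 0: 26 mod 11 = 4
Fraction = 4 / 11 = 4/11 (gcd(4,11)=1) = 4/11

Answer: 4/11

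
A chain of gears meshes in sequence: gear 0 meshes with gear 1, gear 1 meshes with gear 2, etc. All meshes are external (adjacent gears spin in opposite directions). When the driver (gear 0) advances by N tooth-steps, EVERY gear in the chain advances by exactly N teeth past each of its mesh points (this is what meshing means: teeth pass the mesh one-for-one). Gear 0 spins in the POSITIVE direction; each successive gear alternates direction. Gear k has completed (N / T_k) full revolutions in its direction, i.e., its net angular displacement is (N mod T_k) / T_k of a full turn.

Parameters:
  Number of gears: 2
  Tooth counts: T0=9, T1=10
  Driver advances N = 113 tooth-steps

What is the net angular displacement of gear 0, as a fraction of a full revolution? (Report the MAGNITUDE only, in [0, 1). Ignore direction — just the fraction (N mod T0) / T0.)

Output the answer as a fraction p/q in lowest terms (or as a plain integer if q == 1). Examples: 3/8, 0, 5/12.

Chain of 2 gears, tooth counts: [9, 10]
  gear 0: T0=9, direction=positive, advance = 113 mod 9 = 5 teeth = 5/9 turn
  gear 1: T1=10, direction=negative, advance = 113 mod 10 = 3 teeth = 3/10 turn
Gear 0: 113 mod 9 = 5
Fraction = 5 / 9 = 5/9 (gcd(5,9)=1) = 5/9

Answer: 5/9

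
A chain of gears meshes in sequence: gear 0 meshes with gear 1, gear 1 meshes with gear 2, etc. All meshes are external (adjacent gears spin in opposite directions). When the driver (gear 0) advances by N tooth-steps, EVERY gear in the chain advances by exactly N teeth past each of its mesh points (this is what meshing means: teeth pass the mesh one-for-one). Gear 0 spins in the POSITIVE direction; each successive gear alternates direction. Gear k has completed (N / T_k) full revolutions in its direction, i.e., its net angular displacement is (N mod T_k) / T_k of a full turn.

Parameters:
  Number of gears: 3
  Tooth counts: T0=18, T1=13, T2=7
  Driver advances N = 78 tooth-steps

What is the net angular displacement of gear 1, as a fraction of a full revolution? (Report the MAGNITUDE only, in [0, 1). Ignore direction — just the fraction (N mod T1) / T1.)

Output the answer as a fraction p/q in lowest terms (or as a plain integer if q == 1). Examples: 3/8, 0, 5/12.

Answer: 0

Derivation:
Chain of 3 gears, tooth counts: [18, 13, 7]
  gear 0: T0=18, direction=positive, advance = 78 mod 18 = 6 teeth = 6/18 turn
  gear 1: T1=13, direction=negative, advance = 78 mod 13 = 0 teeth = 0/13 turn
  gear 2: T2=7, direction=positive, advance = 78 mod 7 = 1 teeth = 1/7 turn
Gear 1: 78 mod 13 = 0
Fraction = 0 / 13 = 0/1 (gcd(0,13)=13) = 0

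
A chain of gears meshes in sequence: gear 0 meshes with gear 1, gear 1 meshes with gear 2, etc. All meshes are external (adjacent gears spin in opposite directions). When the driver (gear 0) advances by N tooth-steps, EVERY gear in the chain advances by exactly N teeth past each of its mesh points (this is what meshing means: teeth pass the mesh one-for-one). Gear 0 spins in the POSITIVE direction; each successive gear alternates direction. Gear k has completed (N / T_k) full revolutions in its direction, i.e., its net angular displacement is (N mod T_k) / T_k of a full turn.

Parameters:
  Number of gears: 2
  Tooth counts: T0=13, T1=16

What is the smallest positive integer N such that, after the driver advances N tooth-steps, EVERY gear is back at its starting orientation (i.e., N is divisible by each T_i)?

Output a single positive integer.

Gear k returns to start when N is a multiple of T_k.
All gears at start simultaneously when N is a common multiple of [13, 16]; the smallest such N is lcm(13, 16).
Start: lcm = T0 = 13
Fold in T1=16: gcd(13, 16) = 1; lcm(13, 16) = 13 * 16 / 1 = 208 / 1 = 208
Full cycle length = 208

Answer: 208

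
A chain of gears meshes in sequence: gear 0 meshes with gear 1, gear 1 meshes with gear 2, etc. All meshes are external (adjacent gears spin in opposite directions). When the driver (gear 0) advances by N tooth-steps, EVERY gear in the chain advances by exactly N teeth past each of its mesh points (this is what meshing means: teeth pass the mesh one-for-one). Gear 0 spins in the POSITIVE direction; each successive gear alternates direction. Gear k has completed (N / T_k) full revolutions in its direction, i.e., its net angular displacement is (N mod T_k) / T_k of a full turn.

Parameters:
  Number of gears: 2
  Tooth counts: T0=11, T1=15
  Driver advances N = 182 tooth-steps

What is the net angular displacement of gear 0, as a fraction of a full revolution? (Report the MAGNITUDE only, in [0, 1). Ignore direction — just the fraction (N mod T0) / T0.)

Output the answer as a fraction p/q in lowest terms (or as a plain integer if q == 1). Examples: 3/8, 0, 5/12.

Answer: 6/11

Derivation:
Chain of 2 gears, tooth counts: [11, 15]
  gear 0: T0=11, direction=positive, advance = 182 mod 11 = 6 teeth = 6/11 turn
  gear 1: T1=15, direction=negative, advance = 182 mod 15 = 2 teeth = 2/15 turn
Gear 0: 182 mod 11 = 6
Fraction = 6 / 11 = 6/11 (gcd(6,11)=1) = 6/11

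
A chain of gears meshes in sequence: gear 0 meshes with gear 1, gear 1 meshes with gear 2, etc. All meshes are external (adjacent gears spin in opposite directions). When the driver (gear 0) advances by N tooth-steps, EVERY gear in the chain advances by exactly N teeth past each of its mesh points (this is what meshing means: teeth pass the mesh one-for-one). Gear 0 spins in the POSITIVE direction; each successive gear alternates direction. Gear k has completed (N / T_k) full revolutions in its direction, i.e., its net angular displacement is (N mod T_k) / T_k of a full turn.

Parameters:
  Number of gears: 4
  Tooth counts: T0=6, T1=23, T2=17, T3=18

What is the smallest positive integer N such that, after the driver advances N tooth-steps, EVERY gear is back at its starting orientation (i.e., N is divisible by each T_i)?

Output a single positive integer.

Answer: 7038

Derivation:
Gear k returns to start when N is a multiple of T_k.
All gears at start simultaneously when N is a common multiple of [6, 23, 17, 18]; the smallest such N is lcm(6, 23, 17, 18).
Start: lcm = T0 = 6
Fold in T1=23: gcd(6, 23) = 1; lcm(6, 23) = 6 * 23 / 1 = 138 / 1 = 138
Fold in T2=17: gcd(138, 17) = 1; lcm(138, 17) = 138 * 17 / 1 = 2346 / 1 = 2346
Fold in T3=18: gcd(2346, 18) = 6; lcm(2346, 18) = 2346 * 18 / 6 = 42228 / 6 = 7038
Full cycle length = 7038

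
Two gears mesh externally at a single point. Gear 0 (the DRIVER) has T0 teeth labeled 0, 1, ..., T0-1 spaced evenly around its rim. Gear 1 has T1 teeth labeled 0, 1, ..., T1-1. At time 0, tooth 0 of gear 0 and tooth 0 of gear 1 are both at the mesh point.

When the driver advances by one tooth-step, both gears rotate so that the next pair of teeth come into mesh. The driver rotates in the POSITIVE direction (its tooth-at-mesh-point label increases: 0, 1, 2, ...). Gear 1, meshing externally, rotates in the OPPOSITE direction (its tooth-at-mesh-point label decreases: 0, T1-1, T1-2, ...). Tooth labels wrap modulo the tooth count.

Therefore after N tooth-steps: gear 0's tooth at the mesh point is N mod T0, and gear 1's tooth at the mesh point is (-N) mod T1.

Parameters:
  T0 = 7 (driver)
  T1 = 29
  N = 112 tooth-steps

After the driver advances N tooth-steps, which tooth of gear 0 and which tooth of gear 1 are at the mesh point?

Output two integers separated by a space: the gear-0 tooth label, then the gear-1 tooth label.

Answer: 0 4

Derivation:
Gear 0 (driver, T0=7): tooth at mesh = N mod T0
  112 = 16 * 7 + 0, so 112 mod 7 = 0
  gear 0 tooth = 0
Gear 1 (driven, T1=29): tooth at mesh = (-N) mod T1
  112 = 3 * 29 + 25, so 112 mod 29 = 25
  (-112) mod 29 = (-25) mod 29 = 29 - 25 = 4
Mesh after 112 steps: gear-0 tooth 0 meets gear-1 tooth 4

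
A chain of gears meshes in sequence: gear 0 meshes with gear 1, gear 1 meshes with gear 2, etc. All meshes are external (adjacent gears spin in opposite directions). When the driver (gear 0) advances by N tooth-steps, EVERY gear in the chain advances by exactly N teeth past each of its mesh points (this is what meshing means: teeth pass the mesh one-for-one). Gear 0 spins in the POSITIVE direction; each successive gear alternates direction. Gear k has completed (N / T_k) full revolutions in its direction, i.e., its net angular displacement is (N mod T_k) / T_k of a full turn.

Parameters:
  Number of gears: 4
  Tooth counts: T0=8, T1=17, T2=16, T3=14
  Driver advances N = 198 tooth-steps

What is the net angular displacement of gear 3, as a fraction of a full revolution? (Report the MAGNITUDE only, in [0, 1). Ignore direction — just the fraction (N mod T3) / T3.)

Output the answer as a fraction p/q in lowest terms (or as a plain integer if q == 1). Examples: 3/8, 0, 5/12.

Chain of 4 gears, tooth counts: [8, 17, 16, 14]
  gear 0: T0=8, direction=positive, advance = 198 mod 8 = 6 teeth = 6/8 turn
  gear 1: T1=17, direction=negative, advance = 198 mod 17 = 11 teeth = 11/17 turn
  gear 2: T2=16, direction=positive, advance = 198 mod 16 = 6 teeth = 6/16 turn
  gear 3: T3=14, direction=negative, advance = 198 mod 14 = 2 teeth = 2/14 turn
Gear 3: 198 mod 14 = 2
Fraction = 2 / 14 = 1/7 (gcd(2,14)=2) = 1/7

Answer: 1/7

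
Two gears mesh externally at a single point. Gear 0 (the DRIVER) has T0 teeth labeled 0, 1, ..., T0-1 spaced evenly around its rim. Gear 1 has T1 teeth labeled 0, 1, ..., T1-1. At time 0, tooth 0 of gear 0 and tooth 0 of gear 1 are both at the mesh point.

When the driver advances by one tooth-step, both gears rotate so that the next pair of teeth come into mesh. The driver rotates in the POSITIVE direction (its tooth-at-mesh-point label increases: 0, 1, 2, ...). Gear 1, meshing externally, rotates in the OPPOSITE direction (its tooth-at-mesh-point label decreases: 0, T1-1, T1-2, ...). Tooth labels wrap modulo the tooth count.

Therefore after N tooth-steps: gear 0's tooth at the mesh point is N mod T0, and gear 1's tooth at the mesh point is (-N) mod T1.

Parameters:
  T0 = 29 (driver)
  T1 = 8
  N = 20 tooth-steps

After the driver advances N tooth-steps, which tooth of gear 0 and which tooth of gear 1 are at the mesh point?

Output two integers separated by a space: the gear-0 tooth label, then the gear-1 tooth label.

Gear 0 (driver, T0=29): tooth at mesh = N mod T0
  20 = 0 * 29 + 20, so 20 mod 29 = 20
  gear 0 tooth = 20
Gear 1 (driven, T1=8): tooth at mesh = (-N) mod T1
  20 = 2 * 8 + 4, so 20 mod 8 = 4
  (-20) mod 8 = (-4) mod 8 = 8 - 4 = 4
Mesh after 20 steps: gear-0 tooth 20 meets gear-1 tooth 4

Answer: 20 4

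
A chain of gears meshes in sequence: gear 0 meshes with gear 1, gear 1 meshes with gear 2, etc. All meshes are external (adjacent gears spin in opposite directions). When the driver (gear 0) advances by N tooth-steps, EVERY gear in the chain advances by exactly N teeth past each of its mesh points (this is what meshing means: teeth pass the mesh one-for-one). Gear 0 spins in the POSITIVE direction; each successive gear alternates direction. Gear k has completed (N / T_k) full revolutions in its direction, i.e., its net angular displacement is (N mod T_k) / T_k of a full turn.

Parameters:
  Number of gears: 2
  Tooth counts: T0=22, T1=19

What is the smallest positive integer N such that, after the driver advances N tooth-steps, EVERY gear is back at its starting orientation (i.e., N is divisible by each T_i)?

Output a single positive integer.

Answer: 418

Derivation:
Gear k returns to start when N is a multiple of T_k.
All gears at start simultaneously when N is a common multiple of [22, 19]; the smallest such N is lcm(22, 19).
Start: lcm = T0 = 22
Fold in T1=19: gcd(22, 19) = 1; lcm(22, 19) = 22 * 19 / 1 = 418 / 1 = 418
Full cycle length = 418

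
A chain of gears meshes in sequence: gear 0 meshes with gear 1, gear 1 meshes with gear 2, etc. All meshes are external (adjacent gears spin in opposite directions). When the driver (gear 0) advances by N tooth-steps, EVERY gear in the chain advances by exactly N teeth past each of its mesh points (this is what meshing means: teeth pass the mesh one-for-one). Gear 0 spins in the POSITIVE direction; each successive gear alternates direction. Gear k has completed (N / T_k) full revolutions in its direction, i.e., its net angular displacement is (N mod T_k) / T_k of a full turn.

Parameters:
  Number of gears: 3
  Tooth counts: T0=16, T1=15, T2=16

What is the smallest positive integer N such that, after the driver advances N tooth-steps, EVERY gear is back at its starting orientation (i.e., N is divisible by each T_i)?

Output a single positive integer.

Answer: 240

Derivation:
Gear k returns to start when N is a multiple of T_k.
All gears at start simultaneously when N is a common multiple of [16, 15, 16]; the smallest such N is lcm(16, 15, 16).
Start: lcm = T0 = 16
Fold in T1=15: gcd(16, 15) = 1; lcm(16, 15) = 16 * 15 / 1 = 240 / 1 = 240
Fold in T2=16: gcd(240, 16) = 16; lcm(240, 16) = 240 * 16 / 16 = 3840 / 16 = 240
Full cycle length = 240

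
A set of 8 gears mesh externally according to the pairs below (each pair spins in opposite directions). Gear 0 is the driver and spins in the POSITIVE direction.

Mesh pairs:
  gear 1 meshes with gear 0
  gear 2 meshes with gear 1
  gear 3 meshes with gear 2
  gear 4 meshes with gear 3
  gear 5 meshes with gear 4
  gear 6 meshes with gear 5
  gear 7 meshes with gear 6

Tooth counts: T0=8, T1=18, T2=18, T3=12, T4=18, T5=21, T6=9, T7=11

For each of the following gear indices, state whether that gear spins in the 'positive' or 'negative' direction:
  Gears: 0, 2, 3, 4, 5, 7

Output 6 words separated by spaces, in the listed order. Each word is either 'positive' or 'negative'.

Answer: positive positive negative positive negative negative

Derivation:
Gear 0 (driver): positive (depth 0)
  gear 1: meshes with gear 0 -> depth 1 -> negative (opposite of gear 0)
  gear 2: meshes with gear 1 -> depth 2 -> positive (opposite of gear 1)
  gear 3: meshes with gear 2 -> depth 3 -> negative (opposite of gear 2)
  gear 4: meshes with gear 3 -> depth 4 -> positive (opposite of gear 3)
  gear 5: meshes with gear 4 -> depth 5 -> negative (opposite of gear 4)
  gear 6: meshes with gear 5 -> depth 6 -> positive (opposite of gear 5)
  gear 7: meshes with gear 6 -> depth 7 -> negative (opposite of gear 6)
Queried indices 0, 2, 3, 4, 5, 7 -> positive, positive, negative, positive, negative, negative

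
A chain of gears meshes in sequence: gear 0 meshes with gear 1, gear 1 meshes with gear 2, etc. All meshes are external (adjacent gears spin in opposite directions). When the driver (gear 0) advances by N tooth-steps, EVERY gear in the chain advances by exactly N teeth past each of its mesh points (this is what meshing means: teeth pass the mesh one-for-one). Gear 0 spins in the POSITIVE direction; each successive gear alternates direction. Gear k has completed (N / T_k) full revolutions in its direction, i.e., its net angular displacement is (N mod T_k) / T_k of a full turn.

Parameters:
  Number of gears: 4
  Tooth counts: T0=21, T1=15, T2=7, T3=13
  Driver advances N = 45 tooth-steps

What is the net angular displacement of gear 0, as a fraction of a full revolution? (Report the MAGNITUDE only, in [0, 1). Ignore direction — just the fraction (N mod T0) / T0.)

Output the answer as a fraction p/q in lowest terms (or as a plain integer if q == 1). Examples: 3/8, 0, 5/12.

Chain of 4 gears, tooth counts: [21, 15, 7, 13]
  gear 0: T0=21, direction=positive, advance = 45 mod 21 = 3 teeth = 3/21 turn
  gear 1: T1=15, direction=negative, advance = 45 mod 15 = 0 teeth = 0/15 turn
  gear 2: T2=7, direction=positive, advance = 45 mod 7 = 3 teeth = 3/7 turn
  gear 3: T3=13, direction=negative, advance = 45 mod 13 = 6 teeth = 6/13 turn
Gear 0: 45 mod 21 = 3
Fraction = 3 / 21 = 1/7 (gcd(3,21)=3) = 1/7

Answer: 1/7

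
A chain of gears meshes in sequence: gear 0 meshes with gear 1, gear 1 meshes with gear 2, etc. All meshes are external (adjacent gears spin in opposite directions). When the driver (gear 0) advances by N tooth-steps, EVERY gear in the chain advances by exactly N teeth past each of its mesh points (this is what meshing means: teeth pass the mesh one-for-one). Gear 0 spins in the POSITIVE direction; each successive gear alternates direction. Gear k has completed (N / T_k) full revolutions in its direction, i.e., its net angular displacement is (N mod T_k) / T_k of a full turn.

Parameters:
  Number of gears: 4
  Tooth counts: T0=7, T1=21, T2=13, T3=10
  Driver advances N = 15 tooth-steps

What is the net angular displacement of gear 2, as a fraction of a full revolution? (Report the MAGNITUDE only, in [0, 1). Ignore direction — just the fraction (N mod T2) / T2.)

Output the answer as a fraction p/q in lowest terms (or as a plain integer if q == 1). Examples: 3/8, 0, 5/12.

Answer: 2/13

Derivation:
Chain of 4 gears, tooth counts: [7, 21, 13, 10]
  gear 0: T0=7, direction=positive, advance = 15 mod 7 = 1 teeth = 1/7 turn
  gear 1: T1=21, direction=negative, advance = 15 mod 21 = 15 teeth = 15/21 turn
  gear 2: T2=13, direction=positive, advance = 15 mod 13 = 2 teeth = 2/13 turn
  gear 3: T3=10, direction=negative, advance = 15 mod 10 = 5 teeth = 5/10 turn
Gear 2: 15 mod 13 = 2
Fraction = 2 / 13 = 2/13 (gcd(2,13)=1) = 2/13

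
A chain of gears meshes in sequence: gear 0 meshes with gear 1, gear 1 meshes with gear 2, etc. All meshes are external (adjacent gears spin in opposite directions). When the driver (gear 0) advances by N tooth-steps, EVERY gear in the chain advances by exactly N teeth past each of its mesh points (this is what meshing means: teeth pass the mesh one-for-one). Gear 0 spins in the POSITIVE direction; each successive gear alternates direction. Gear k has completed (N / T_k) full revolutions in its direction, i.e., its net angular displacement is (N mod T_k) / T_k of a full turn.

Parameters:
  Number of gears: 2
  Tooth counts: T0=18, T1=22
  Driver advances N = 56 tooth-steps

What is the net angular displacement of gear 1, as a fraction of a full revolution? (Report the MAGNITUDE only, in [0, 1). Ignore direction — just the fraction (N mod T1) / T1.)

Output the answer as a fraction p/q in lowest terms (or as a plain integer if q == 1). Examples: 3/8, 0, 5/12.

Answer: 6/11

Derivation:
Chain of 2 gears, tooth counts: [18, 22]
  gear 0: T0=18, direction=positive, advance = 56 mod 18 = 2 teeth = 2/18 turn
  gear 1: T1=22, direction=negative, advance = 56 mod 22 = 12 teeth = 12/22 turn
Gear 1: 56 mod 22 = 12
Fraction = 12 / 22 = 6/11 (gcd(12,22)=2) = 6/11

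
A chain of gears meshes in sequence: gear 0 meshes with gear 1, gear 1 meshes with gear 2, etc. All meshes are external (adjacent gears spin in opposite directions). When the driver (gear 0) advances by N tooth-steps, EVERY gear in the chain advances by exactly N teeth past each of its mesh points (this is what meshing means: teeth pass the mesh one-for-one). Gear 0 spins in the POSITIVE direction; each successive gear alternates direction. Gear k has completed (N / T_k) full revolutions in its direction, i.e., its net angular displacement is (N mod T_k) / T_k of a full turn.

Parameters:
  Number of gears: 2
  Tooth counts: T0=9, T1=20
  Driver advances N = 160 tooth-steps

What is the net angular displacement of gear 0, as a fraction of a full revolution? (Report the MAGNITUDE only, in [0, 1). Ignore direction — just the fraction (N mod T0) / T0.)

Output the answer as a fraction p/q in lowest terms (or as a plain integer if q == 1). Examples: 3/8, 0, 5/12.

Chain of 2 gears, tooth counts: [9, 20]
  gear 0: T0=9, direction=positive, advance = 160 mod 9 = 7 teeth = 7/9 turn
  gear 1: T1=20, direction=negative, advance = 160 mod 20 = 0 teeth = 0/20 turn
Gear 0: 160 mod 9 = 7
Fraction = 7 / 9 = 7/9 (gcd(7,9)=1) = 7/9

Answer: 7/9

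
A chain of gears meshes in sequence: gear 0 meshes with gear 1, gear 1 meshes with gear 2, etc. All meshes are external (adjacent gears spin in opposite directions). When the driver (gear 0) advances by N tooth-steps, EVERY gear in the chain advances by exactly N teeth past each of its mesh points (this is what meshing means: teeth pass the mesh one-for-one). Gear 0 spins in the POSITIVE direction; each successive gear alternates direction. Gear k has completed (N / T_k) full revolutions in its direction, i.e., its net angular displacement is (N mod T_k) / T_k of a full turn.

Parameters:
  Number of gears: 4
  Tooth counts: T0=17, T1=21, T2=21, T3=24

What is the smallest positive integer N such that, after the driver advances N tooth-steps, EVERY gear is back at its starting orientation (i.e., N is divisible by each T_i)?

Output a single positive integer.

Answer: 2856

Derivation:
Gear k returns to start when N is a multiple of T_k.
All gears at start simultaneously when N is a common multiple of [17, 21, 21, 24]; the smallest such N is lcm(17, 21, 21, 24).
Start: lcm = T0 = 17
Fold in T1=21: gcd(17, 21) = 1; lcm(17, 21) = 17 * 21 / 1 = 357 / 1 = 357
Fold in T2=21: gcd(357, 21) = 21; lcm(357, 21) = 357 * 21 / 21 = 7497 / 21 = 357
Fold in T3=24: gcd(357, 24) = 3; lcm(357, 24) = 357 * 24 / 3 = 8568 / 3 = 2856
Full cycle length = 2856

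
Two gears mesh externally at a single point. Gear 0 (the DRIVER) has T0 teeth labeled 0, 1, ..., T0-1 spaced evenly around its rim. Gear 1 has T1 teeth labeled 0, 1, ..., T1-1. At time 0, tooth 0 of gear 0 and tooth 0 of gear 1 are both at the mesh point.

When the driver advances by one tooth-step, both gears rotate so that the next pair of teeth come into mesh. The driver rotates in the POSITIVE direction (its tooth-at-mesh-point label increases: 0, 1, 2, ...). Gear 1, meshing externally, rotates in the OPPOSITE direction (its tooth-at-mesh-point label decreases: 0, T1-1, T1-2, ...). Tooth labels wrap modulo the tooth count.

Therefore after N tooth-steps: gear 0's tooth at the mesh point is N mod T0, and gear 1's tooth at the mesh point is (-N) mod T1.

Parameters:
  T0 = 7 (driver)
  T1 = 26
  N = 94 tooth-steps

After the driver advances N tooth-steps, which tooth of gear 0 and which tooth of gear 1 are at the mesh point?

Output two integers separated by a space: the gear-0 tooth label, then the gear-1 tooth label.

Answer: 3 10

Derivation:
Gear 0 (driver, T0=7): tooth at mesh = N mod T0
  94 = 13 * 7 + 3, so 94 mod 7 = 3
  gear 0 tooth = 3
Gear 1 (driven, T1=26): tooth at mesh = (-N) mod T1
  94 = 3 * 26 + 16, so 94 mod 26 = 16
  (-94) mod 26 = (-16) mod 26 = 26 - 16 = 10
Mesh after 94 steps: gear-0 tooth 3 meets gear-1 tooth 10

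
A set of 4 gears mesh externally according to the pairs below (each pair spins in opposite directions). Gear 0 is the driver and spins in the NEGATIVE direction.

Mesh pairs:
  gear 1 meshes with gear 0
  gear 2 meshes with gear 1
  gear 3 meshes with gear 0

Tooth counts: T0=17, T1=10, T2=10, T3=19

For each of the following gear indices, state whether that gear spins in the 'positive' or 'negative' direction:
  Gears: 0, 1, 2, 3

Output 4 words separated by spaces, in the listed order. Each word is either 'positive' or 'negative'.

Answer: negative positive negative positive

Derivation:
Gear 0 (driver): negative (depth 0)
  gear 1: meshes with gear 0 -> depth 1 -> positive (opposite of gear 0)
  gear 2: meshes with gear 1 -> depth 2 -> negative (opposite of gear 1)
  gear 3: meshes with gear 0 -> depth 1 -> positive (opposite of gear 0)
Queried indices 0, 1, 2, 3 -> negative, positive, negative, positive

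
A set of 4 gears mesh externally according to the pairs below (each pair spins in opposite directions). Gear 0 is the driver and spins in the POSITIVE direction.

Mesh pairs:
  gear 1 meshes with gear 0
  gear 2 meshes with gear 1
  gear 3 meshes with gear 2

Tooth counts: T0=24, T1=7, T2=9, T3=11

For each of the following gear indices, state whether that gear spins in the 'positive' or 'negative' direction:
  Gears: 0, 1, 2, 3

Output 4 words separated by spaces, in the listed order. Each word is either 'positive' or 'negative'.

Answer: positive negative positive negative

Derivation:
Gear 0 (driver): positive (depth 0)
  gear 1: meshes with gear 0 -> depth 1 -> negative (opposite of gear 0)
  gear 2: meshes with gear 1 -> depth 2 -> positive (opposite of gear 1)
  gear 3: meshes with gear 2 -> depth 3 -> negative (opposite of gear 2)
Queried indices 0, 1, 2, 3 -> positive, negative, positive, negative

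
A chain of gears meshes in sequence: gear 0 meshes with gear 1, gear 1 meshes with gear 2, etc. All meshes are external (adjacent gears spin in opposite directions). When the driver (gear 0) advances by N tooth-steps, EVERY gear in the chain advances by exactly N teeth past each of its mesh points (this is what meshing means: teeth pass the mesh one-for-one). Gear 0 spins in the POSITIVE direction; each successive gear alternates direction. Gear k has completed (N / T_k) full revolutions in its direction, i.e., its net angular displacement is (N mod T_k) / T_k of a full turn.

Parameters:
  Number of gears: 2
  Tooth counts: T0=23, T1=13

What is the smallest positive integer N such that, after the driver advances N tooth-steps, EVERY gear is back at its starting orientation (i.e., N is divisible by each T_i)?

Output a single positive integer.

Gear k returns to start when N is a multiple of T_k.
All gears at start simultaneously when N is a common multiple of [23, 13]; the smallest such N is lcm(23, 13).
Start: lcm = T0 = 23
Fold in T1=13: gcd(23, 13) = 1; lcm(23, 13) = 23 * 13 / 1 = 299 / 1 = 299
Full cycle length = 299

Answer: 299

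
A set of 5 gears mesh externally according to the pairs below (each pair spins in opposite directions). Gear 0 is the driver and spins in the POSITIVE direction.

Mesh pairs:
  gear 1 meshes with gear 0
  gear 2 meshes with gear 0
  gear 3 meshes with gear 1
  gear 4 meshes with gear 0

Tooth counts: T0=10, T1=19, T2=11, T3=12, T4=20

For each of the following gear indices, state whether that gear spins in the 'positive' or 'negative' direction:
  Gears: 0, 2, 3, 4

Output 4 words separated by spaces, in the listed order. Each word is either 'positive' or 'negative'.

Gear 0 (driver): positive (depth 0)
  gear 1: meshes with gear 0 -> depth 1 -> negative (opposite of gear 0)
  gear 2: meshes with gear 0 -> depth 1 -> negative (opposite of gear 0)
  gear 3: meshes with gear 1 -> depth 2 -> positive (opposite of gear 1)
  gear 4: meshes with gear 0 -> depth 1 -> negative (opposite of gear 0)
Queried indices 0, 2, 3, 4 -> positive, negative, positive, negative

Answer: positive negative positive negative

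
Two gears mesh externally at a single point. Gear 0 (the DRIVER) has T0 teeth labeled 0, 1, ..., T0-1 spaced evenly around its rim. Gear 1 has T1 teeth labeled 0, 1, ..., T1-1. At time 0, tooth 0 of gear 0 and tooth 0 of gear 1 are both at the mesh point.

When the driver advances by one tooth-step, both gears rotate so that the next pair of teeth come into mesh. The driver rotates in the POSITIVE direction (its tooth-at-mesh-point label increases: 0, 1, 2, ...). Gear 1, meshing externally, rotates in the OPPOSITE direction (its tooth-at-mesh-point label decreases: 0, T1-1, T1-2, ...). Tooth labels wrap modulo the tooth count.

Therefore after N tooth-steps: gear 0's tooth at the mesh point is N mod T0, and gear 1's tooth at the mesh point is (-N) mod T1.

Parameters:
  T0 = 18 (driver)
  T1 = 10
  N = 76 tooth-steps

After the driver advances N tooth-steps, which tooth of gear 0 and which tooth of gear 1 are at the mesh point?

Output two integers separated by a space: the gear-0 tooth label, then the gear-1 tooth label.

Gear 0 (driver, T0=18): tooth at mesh = N mod T0
  76 = 4 * 18 + 4, so 76 mod 18 = 4
  gear 0 tooth = 4
Gear 1 (driven, T1=10): tooth at mesh = (-N) mod T1
  76 = 7 * 10 + 6, so 76 mod 10 = 6
  (-76) mod 10 = (-6) mod 10 = 10 - 6 = 4
Mesh after 76 steps: gear-0 tooth 4 meets gear-1 tooth 4

Answer: 4 4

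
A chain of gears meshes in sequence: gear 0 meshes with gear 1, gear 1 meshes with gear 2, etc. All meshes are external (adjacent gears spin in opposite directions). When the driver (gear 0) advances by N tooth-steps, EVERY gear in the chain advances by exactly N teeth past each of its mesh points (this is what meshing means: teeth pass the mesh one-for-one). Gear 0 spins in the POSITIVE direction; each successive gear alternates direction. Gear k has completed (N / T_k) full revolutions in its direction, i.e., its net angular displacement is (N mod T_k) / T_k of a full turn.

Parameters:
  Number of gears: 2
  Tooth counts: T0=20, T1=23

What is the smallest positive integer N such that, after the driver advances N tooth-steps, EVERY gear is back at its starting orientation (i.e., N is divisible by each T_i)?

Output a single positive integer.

Answer: 460

Derivation:
Gear k returns to start when N is a multiple of T_k.
All gears at start simultaneously when N is a common multiple of [20, 23]; the smallest such N is lcm(20, 23).
Start: lcm = T0 = 20
Fold in T1=23: gcd(20, 23) = 1; lcm(20, 23) = 20 * 23 / 1 = 460 / 1 = 460
Full cycle length = 460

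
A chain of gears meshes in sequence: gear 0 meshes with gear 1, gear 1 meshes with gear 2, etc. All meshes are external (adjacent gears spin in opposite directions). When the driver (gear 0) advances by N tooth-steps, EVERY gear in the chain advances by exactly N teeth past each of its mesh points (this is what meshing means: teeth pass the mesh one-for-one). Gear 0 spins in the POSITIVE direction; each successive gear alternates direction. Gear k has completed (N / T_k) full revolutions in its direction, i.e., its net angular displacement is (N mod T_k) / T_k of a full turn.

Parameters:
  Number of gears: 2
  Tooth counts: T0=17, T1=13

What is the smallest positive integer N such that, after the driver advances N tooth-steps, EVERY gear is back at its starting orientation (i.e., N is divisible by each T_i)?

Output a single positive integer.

Gear k returns to start when N is a multiple of T_k.
All gears at start simultaneously when N is a common multiple of [17, 13]; the smallest such N is lcm(17, 13).
Start: lcm = T0 = 17
Fold in T1=13: gcd(17, 13) = 1; lcm(17, 13) = 17 * 13 / 1 = 221 / 1 = 221
Full cycle length = 221

Answer: 221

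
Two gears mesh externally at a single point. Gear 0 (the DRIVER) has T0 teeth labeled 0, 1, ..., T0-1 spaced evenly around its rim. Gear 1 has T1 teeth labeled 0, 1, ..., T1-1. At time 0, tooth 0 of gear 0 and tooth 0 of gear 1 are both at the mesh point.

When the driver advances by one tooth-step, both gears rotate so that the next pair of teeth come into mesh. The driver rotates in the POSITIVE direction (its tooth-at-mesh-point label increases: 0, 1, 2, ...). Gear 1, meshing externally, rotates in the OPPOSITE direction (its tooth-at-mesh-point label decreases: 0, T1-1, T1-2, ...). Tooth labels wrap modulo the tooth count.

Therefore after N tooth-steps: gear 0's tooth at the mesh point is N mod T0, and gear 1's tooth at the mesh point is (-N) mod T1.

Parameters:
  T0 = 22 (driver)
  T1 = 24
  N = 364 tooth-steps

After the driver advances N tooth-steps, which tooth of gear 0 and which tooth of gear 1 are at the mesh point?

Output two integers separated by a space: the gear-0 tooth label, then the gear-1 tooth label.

Answer: 12 20

Derivation:
Gear 0 (driver, T0=22): tooth at mesh = N mod T0
  364 = 16 * 22 + 12, so 364 mod 22 = 12
  gear 0 tooth = 12
Gear 1 (driven, T1=24): tooth at mesh = (-N) mod T1
  364 = 15 * 24 + 4, so 364 mod 24 = 4
  (-364) mod 24 = (-4) mod 24 = 24 - 4 = 20
Mesh after 364 steps: gear-0 tooth 12 meets gear-1 tooth 20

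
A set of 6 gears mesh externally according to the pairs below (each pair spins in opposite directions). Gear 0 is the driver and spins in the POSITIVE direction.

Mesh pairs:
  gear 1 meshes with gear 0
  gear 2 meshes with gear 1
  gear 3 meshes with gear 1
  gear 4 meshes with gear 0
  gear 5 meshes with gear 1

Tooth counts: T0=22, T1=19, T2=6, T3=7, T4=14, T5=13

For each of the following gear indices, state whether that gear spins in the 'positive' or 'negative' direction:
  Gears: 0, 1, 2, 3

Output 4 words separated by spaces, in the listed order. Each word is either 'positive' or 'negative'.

Answer: positive negative positive positive

Derivation:
Gear 0 (driver): positive (depth 0)
  gear 1: meshes with gear 0 -> depth 1 -> negative (opposite of gear 0)
  gear 2: meshes with gear 1 -> depth 2 -> positive (opposite of gear 1)
  gear 3: meshes with gear 1 -> depth 2 -> positive (opposite of gear 1)
  gear 4: meshes with gear 0 -> depth 1 -> negative (opposite of gear 0)
  gear 5: meshes with gear 1 -> depth 2 -> positive (opposite of gear 1)
Queried indices 0, 1, 2, 3 -> positive, negative, positive, positive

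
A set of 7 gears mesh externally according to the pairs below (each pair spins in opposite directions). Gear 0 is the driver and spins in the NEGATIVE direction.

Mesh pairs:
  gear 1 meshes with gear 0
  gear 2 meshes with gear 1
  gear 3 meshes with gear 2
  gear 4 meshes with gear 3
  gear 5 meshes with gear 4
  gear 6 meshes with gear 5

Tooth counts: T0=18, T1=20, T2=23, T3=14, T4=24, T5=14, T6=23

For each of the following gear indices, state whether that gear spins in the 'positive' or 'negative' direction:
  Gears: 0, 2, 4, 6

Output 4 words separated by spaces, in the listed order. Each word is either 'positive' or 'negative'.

Answer: negative negative negative negative

Derivation:
Gear 0 (driver): negative (depth 0)
  gear 1: meshes with gear 0 -> depth 1 -> positive (opposite of gear 0)
  gear 2: meshes with gear 1 -> depth 2 -> negative (opposite of gear 1)
  gear 3: meshes with gear 2 -> depth 3 -> positive (opposite of gear 2)
  gear 4: meshes with gear 3 -> depth 4 -> negative (opposite of gear 3)
  gear 5: meshes with gear 4 -> depth 5 -> positive (opposite of gear 4)
  gear 6: meshes with gear 5 -> depth 6 -> negative (opposite of gear 5)
Queried indices 0, 2, 4, 6 -> negative, negative, negative, negative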